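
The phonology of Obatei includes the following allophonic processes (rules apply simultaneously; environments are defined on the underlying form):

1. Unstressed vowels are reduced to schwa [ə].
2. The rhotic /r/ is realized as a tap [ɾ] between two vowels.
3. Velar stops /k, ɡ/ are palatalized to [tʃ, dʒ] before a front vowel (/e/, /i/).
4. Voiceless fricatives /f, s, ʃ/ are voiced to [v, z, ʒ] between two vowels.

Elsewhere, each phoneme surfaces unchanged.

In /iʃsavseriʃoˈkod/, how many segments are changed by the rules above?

7

Segments that undergo a rule: /i/ → [ə] (rule 1); /a/ → [ə] (rule 1); /e/ → [ə] (rule 1); /r/ → [ɾ] (rule 2); /i/ → [ə] (rule 1); /ʃ/ → [ʒ] (rule 4); /o/ → [ə] (rule 1).
All other segments surface unchanged.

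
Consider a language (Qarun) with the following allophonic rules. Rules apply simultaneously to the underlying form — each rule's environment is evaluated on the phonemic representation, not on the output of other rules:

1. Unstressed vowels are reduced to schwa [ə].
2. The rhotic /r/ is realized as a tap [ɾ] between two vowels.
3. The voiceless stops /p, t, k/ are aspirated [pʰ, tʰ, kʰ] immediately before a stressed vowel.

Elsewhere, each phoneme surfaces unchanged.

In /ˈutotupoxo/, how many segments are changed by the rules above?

Segments that undergo a rule: /o/ → [ə] (rule 1); /u/ → [ə] (rule 1); /o/ → [ə] (rule 1); /o/ → [ə] (rule 1).
All other segments surface unchanged.

4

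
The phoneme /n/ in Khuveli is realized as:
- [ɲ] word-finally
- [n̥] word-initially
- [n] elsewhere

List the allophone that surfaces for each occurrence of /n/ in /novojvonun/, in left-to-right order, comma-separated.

[n̥], [n], [ɲ]

Occurrence 1 (position 1): word-initially → [n̥].
Occurrence 2 (position 8): no conditioning environment matches → elsewhere allophone [n].
Occurrence 3 (position 10): word-finally → [ɲ].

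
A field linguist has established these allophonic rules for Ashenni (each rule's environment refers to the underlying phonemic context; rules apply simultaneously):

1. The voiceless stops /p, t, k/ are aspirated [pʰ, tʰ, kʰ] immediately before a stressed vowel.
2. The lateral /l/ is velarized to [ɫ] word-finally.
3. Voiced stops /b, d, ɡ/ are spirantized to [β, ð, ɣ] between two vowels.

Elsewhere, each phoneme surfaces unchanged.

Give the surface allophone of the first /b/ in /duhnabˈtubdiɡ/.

[b]

/b/ (between /a/ and /t/) fails the environment for rule 3, so it stays [b].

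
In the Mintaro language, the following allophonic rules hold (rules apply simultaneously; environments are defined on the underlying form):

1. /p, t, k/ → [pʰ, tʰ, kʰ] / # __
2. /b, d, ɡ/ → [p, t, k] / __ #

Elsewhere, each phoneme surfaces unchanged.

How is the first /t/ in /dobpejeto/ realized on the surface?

[t]

/t/ (between /e/ and /o/) is in the target of rule 1 but the environment (word-initially) is not met → [t].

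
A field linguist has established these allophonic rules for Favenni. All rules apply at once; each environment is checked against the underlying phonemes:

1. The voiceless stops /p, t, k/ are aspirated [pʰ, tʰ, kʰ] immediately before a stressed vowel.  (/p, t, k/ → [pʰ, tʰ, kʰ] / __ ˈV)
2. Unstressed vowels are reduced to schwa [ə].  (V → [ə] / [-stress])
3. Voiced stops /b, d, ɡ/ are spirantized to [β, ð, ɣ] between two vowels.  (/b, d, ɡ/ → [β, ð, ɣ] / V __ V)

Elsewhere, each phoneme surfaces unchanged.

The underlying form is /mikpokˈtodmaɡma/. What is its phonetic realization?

/m/ stays [m].
/i/ — between /m/ and /k/, in an unstressed syllable — surfaces as [ə] (rule 2).
/k/ (between /i/ and /p/): rule 1 targets it, but not immediately before a stressed vowel → unchanged [k].
/p/ (between /k/ and /o/): rule 1 targets it, but not immediately before a stressed vowel → unchanged [p].
Rule 2 applies to /o/ (between /p/ and /k/: in an unstressed syllable) → [ə].
/k/ (between /o/ and /t/) is in the target of rule 1 but the environment (immediately before a stressed vowel) is not met → [k].
/t/ (between /k/ and /o/) occurs immediately before a stressed vowel → [tʰ] by rule 1.
/o/ (between /t/ and /d/): rule 2 targets it, but not in an unstressed syllable → unchanged [o].
/d/ (between /o/ and /m/): rule 3 targets it, but not between two vowels → unchanged [d].
/m/ (between /d/ and /a/): no rule targets it → [m].
Rule 2 applies to /a/ (between /m/ and /ɡ/: in an unstressed syllable) → [ə].
/ɡ/ (between /a/ and /m/) is in the target of rule 3 but the environment (between two vowels) is not met → [ɡ].
/m/ (between /ɡ/ and /a/): no rule targets it → [m].
/a/ (word-final): in an unstressed syllable, so rule 2 applies → [ə].

[məkpəkˈtʰodməɡmə]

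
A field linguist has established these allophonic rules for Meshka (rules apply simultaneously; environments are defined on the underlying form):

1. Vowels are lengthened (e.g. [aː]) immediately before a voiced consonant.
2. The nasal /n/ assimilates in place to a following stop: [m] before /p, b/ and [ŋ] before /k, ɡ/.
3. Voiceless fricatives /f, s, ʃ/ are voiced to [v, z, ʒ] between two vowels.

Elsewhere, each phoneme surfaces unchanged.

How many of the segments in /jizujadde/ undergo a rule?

Segments that undergo a rule: /i/ → [iː] (rule 1); /u/ → [uː] (rule 1); /a/ → [aː] (rule 1).
All other segments surface unchanged.

3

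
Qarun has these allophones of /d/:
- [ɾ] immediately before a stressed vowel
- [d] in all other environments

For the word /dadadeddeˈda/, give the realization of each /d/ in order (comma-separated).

[d], [d], [d], [d], [d], [ɾ]

Occurrence 1 (position 1): no conditioning environment matches → elsewhere allophone [d].
Occurrence 2 (position 3): no conditioning environment matches → elsewhere allophone [d].
Occurrence 3 (position 5): no conditioning environment matches → elsewhere allophone [d].
Occurrence 4 (position 7): no conditioning environment matches → elsewhere allophone [d].
Occurrence 5 (position 8): no conditioning environment matches → elsewhere allophone [d].
Occurrence 6 (position 10): immediately before a stressed vowel → [ɾ].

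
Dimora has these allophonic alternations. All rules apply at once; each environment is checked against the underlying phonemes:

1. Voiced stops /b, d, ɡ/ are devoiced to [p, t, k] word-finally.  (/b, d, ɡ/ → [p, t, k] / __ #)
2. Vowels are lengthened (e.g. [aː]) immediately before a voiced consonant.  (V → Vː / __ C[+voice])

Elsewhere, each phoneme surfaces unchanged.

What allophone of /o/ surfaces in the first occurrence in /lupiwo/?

[o]

/o/ (word-final) fails the environment for rule 2, so it stays [o].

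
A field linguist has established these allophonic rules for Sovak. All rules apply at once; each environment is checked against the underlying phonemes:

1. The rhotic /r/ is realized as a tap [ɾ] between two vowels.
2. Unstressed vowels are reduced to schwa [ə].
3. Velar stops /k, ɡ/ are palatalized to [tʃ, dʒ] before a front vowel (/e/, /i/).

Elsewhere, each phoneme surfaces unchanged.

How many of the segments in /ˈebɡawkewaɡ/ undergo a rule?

Segments that undergo a rule: /a/ → [ə] (rule 2); /k/ → [tʃ] (rule 3); /e/ → [ə] (rule 2); /a/ → [ə] (rule 2).
All other segments surface unchanged.

4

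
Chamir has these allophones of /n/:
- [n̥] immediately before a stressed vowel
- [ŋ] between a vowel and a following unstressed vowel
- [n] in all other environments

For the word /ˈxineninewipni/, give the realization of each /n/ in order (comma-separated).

Occurrence 1 (position 3): between a vowel and a following unstressed vowel → [ŋ].
Occurrence 2 (position 5): between a vowel and a following unstressed vowel → [ŋ].
Occurrence 3 (position 7): between a vowel and a following unstressed vowel → [ŋ].
Occurrence 4 (position 12): no conditioning environment matches → elsewhere allophone [n].

[ŋ], [ŋ], [ŋ], [n]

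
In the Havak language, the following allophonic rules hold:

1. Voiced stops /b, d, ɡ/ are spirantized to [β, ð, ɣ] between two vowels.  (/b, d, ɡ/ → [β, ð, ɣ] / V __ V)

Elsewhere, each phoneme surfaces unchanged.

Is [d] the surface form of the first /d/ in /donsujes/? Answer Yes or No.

Yes

/d/ (word-initial) is in the target of rule 1 but the environment (between two vowels) is not met → [d].
The actual realization is [d], which matches [d].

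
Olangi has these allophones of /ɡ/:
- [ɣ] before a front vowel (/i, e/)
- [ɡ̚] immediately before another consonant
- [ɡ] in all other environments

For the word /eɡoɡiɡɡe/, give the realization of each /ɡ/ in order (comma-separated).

[ɡ], [ɣ], [ɡ̚], [ɣ]

Occurrence 1 (position 2): no conditioning environment matches → elsewhere allophone [ɡ].
Occurrence 2 (position 4): before a front vowel (/i, e/) → [ɣ].
Occurrence 3 (position 6): immediately before another consonant → [ɡ̚].
Occurrence 4 (position 7): before a front vowel (/i, e/) → [ɣ].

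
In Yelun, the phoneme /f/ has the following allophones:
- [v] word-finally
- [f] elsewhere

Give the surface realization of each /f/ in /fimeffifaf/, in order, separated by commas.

[f], [f], [f], [f], [v]

Occurrence 1 (position 1): no conditioning environment matches → elsewhere allophone [f].
Occurrence 2 (position 5): no conditioning environment matches → elsewhere allophone [f].
Occurrence 3 (position 6): no conditioning environment matches → elsewhere allophone [f].
Occurrence 4 (position 8): no conditioning environment matches → elsewhere allophone [f].
Occurrence 5 (position 10): word-finally → [v].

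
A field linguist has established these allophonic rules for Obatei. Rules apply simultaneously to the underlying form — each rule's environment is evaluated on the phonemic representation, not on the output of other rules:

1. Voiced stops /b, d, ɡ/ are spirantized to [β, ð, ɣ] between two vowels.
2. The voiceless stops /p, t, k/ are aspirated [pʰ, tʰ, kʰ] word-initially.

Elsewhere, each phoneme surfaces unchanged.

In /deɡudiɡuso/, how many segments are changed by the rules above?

3

Segments that undergo a rule: /ɡ/ → [ɣ] (rule 1); /d/ → [ð] (rule 1); /ɡ/ → [ɣ] (rule 1).
All other segments surface unchanged.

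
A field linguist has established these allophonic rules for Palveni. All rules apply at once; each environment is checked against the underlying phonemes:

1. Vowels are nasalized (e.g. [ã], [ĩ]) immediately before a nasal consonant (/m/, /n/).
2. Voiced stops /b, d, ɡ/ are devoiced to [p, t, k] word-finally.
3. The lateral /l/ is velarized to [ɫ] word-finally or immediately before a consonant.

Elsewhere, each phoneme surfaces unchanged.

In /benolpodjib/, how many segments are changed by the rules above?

Segments that undergo a rule: /e/ → [ẽ] (rule 1); /l/ → [ɫ] (rule 3); /b/ → [p] (rule 2).
All other segments surface unchanged.

3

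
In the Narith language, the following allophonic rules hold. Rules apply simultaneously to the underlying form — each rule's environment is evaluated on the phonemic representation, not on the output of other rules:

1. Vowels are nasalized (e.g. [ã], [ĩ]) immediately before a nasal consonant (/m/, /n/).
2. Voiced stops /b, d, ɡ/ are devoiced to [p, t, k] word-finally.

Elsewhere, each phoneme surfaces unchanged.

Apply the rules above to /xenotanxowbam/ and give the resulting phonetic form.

[xẽnotãnxowbãm]

/x/ (word-initial) is unaffected → [x].
/e/ — between /x/ and /n/, before a nasal consonant — surfaces as [ẽ] (rule 1).
/n/ (between /e/ and /o/) is unaffected → [n].
/o/ (between /n/ and /t/) fails the environment for rule 1, so it stays [o].
/t/ (between /o/ and /a/): no rule targets it → [t].
/a/ (between /t/ and /n/) occurs before a nasal consonant → [ã] by rule 1.
/n/ stays [n].
/x/ stays [x].
/o/ (between /x/ and /w/) is in the target of rule 1 but the environment (before a nasal consonant) is not met → [o].
/w/ stays [w].
/b/ — between /w/ and /a/; rule 2 does not apply here → [b].
/a/ (between /b/ and /m/): before a nasal consonant, so rule 1 applies → [ã].
/m/ (word-final) is unaffected → [m].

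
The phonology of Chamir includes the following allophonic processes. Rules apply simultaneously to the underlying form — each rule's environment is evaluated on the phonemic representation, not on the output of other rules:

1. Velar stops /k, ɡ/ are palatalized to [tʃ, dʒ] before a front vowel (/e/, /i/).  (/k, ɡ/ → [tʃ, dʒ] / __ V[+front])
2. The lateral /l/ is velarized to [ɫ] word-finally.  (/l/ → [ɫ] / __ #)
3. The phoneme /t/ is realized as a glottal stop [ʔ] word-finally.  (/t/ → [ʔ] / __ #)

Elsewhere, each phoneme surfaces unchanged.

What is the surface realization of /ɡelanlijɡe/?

/ɡ/ — word-initial, before a front vowel — surfaces as [dʒ] (rule 1).
/e/ stays [e].
/l/ (between /e/ and /a/) fails the environment for rule 2, so it stays [l].
/a/ (between /l/ and /n/): no rule targets it → [a].
/n/ — not in any rule's target class → [n].
/l/ (between /n/ and /i/): rule 2 targets it, but not word-finally → unchanged [l].
/i/ stays [i].
/j/ — not in any rule's target class → [j].
Rule 1 applies to /ɡ/ (between /j/ and /e/: before a front vowel) → [dʒ].
/e/ — not in any rule's target class → [e].

[dʒelanlijdʒe]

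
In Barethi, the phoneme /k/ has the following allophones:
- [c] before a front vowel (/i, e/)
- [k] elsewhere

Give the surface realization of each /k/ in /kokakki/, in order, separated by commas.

[k], [k], [k], [c]

Occurrence 1 (position 1): no conditioning environment matches → elsewhere allophone [k].
Occurrence 2 (position 3): no conditioning environment matches → elsewhere allophone [k].
Occurrence 3 (position 5): no conditioning environment matches → elsewhere allophone [k].
Occurrence 4 (position 6): before a front vowel → [c].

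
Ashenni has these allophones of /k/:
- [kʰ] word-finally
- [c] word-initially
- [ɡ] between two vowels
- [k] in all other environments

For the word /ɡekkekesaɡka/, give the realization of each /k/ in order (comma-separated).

[k], [k], [ɡ], [k]

Occurrence 1 (position 3): no conditioning environment matches → elsewhere allophone [k].
Occurrence 2 (position 4): no conditioning environment matches → elsewhere allophone [k].
Occurrence 3 (position 6): between two vowels → [ɡ].
Occurrence 4 (position 11): no conditioning environment matches → elsewhere allophone [k].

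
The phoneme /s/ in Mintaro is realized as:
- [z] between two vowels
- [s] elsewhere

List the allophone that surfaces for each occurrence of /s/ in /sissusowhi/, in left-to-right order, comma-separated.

[s], [s], [s], [z]

Occurrence 1 (position 1): no conditioning environment matches → elsewhere allophone [s].
Occurrence 2 (position 3): no conditioning environment matches → elsewhere allophone [s].
Occurrence 3 (position 4): no conditioning environment matches → elsewhere allophone [s].
Occurrence 4 (position 6): between two vowels → [z].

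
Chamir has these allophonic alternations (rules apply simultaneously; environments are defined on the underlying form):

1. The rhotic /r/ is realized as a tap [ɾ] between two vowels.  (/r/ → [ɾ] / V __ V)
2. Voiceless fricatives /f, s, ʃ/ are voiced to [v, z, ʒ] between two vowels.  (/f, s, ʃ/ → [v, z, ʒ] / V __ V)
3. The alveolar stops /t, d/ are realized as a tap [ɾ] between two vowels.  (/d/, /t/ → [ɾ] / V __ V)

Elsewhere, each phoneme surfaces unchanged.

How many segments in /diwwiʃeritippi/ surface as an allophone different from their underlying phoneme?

3

Segments that undergo a rule: /ʃ/ → [ʒ] (rule 2); /r/ → [ɾ] (rule 1); /t/ → [ɾ] (rule 3).
All other segments surface unchanged.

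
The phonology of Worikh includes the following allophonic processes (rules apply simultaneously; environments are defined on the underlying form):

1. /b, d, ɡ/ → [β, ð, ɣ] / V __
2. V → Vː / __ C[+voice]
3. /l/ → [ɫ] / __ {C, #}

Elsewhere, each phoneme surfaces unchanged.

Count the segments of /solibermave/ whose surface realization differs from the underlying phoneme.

Segments that undergo a rule: /o/ → [oː] (rule 2); /i/ → [iː] (rule 2); /b/ → [β] (rule 1); /e/ → [eː] (rule 2); /a/ → [aː] (rule 2).
All other segments surface unchanged.

5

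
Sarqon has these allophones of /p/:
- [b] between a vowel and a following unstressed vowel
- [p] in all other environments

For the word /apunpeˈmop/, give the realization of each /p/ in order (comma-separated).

Occurrence 1 (position 2): between a vowel and a following unstressed vowel → [b].
Occurrence 2 (position 5): no conditioning environment matches → elsewhere allophone [p].
Occurrence 3 (position 9): no conditioning environment matches → elsewhere allophone [p].

[b], [p], [p]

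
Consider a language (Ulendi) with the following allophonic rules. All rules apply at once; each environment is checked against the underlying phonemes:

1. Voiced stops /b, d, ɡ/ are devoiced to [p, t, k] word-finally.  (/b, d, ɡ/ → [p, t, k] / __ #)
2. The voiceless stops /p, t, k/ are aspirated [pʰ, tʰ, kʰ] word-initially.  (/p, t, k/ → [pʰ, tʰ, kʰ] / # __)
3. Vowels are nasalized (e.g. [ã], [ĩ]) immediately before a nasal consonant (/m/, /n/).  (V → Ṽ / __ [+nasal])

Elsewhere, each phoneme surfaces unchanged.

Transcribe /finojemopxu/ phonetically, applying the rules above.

[fĩnojẽmopxu]

/f/ (word-initial) is unaffected → [f].
/i/ meets the environment for rule 3 (before a nasal consonant) → [ĩ].
/n/ (between /i/ and /o/): no rule targets it → [n].
/o/ — between /n/ and /j/; rule 3 does not apply here → [o].
/j/ stays [j].
/e/ — between /j/ and /m/, before a nasal consonant — surfaces as [ẽ] (rule 3).
/m/ (between /e/ and /o/): no rule targets it → [m].
/o/ (between /m/ and /p/) is in the target of rule 3 but the environment (before a nasal consonant) is not met → [o].
/p/ — between /o/ and /x/; rule 2 does not apply here → [p].
/x/ stays [x].
/u/ (word-final) fails the environment for rule 3, so it stays [u].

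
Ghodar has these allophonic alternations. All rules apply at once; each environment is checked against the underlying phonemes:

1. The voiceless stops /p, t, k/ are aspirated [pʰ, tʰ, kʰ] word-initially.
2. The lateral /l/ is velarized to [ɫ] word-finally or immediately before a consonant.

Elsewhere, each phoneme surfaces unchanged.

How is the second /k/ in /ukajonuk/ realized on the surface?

[k]

/k/ (word-final): rule 1 targets it, but not word-initially → unchanged [k].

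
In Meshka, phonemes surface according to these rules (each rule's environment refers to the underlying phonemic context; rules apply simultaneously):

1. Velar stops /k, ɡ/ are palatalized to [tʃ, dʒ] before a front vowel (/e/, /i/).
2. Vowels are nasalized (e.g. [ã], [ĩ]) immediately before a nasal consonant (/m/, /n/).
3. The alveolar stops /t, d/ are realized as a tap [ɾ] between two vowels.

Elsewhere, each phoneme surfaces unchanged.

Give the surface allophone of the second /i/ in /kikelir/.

/i/ — between /l/ and /r/; rule 2 does not apply here → [i].

[i]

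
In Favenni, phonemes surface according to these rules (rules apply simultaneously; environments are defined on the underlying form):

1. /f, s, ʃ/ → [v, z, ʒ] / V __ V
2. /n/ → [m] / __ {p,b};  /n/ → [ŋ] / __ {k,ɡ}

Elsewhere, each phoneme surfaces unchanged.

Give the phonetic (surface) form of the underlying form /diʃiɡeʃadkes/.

Rule 1 applies to /ʃ/ (between /i/ and /i/: between two vowels) → [ʒ].
/ʃ/ meets the environment for rule 1 (between two vowels) → [ʒ].
/s/ (word-final): rule 1 targets it, but not between two vowels → unchanged [s].

[diʒiɡeʒadkes]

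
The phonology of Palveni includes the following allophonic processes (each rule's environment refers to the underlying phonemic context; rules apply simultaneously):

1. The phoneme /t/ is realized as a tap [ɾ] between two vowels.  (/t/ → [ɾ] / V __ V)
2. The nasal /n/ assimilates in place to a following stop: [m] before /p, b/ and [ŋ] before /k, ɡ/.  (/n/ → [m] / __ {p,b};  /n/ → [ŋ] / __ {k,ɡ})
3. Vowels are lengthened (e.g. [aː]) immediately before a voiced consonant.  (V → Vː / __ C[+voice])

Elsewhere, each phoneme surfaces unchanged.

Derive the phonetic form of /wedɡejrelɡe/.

[weːdɡeːjreːlɡe]

/w/ (word-initial): no rule targets it → [w].
/e/ — between /w/ and /d/, before a voiced consonant — surfaces as [eː] (rule 3).
/d/ stays [d].
/ɡ/ (between /d/ and /e/): no rule targets it → [ɡ].
/e/ meets the environment for rule 3 (before a voiced consonant) → [eː].
/j/ stays [j].
/r/ — not in any rule's target class → [r].
/e/ (between /r/ and /l/): before a voiced consonant, so rule 3 applies → [eː].
/l/ stays [l].
/ɡ/ (between /l/ and /e/) is unaffected → [ɡ].
/e/ (word-final): rule 3 targets it, but not before a voiced consonant → unchanged [e].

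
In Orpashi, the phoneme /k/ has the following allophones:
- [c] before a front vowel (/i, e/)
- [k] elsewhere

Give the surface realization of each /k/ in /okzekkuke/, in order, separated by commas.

Occurrence 1 (position 2): no conditioning environment matches → elsewhere allophone [k].
Occurrence 2 (position 5): no conditioning environment matches → elsewhere allophone [k].
Occurrence 3 (position 6): no conditioning environment matches → elsewhere allophone [k].
Occurrence 4 (position 8): before a front vowel → [c].

[k], [k], [k], [c]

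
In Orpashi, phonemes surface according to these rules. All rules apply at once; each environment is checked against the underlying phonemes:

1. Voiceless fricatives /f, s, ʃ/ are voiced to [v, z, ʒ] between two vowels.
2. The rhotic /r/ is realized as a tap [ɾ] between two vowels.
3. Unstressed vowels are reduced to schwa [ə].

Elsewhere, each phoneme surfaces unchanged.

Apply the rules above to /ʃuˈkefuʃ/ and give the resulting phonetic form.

[ʃəˈkevəʃ]

/ʃ/ (word-initial) is in the target of rule 1 but the environment (between two vowels) is not met → [ʃ].
/u/ — between /ʃ/ and /k/, in an unstressed syllable — surfaces as [ə] (rule 3).
/k/ (between /u/ and /e/): no rule targets it → [k].
/e/ (between /k/ and /f/): rule 3 targets it, but not in an unstressed syllable → unchanged [e].
/f/ (between /e/ and /u/) occurs between two vowels → [v] by rule 1.
/u/ meets the environment for rule 3 (in an unstressed syllable) → [ə].
/ʃ/ (word-final) fails the environment for rule 1, so it stays [ʃ].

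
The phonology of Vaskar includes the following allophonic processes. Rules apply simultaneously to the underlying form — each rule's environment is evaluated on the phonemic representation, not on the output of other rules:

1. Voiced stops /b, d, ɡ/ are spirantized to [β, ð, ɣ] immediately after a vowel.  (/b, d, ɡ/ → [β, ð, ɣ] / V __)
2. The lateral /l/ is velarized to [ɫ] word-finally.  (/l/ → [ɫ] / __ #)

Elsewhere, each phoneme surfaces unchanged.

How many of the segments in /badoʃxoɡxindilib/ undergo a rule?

3

Segments that undergo a rule: /d/ → [ð] (rule 1); /ɡ/ → [ɣ] (rule 1); /b/ → [β] (rule 1).
All other segments surface unchanged.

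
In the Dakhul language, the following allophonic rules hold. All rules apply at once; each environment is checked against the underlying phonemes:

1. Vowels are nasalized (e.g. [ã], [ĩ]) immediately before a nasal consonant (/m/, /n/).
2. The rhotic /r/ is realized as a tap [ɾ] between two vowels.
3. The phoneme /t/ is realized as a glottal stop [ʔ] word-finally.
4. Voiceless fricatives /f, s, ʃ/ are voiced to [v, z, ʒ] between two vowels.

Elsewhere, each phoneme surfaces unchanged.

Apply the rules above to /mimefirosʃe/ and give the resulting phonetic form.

/m/ (word-initial) is unaffected → [m].
/i/ (between /m/ and /m/) occurs before a nasal consonant → [ĩ] by rule 1.
/m/ stays [m].
/e/ (between /m/ and /f/) fails the environment for rule 1, so it stays [e].
/f/ meets the environment for rule 4 (between two vowels) → [v].
/i/ (between /f/ and /r/) is in the target of rule 1 but the environment (before a nasal consonant) is not met → [i].
/r/ meets the environment for rule 2 (between two vowels) → [ɾ].
/o/ (between /r/ and /s/) is in the target of rule 1 but the environment (before a nasal consonant) is not met → [o].
/s/ (between /o/ and /ʃ/) is in the target of rule 4 but the environment (between two vowels) is not met → [s].
/ʃ/ (between /s/ and /e/) is in the target of rule 4 but the environment (between two vowels) is not met → [ʃ].
/e/ (word-final): rule 1 targets it, but not before a nasal consonant → unchanged [e].

[mĩmeviɾosʃe]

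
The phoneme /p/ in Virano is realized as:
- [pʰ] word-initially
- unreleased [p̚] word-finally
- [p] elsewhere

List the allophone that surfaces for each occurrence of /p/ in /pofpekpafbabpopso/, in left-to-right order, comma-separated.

Occurrence 1 (position 1): word-initially → [pʰ].
Occurrence 2 (position 4): no conditioning environment matches → elsewhere allophone [p].
Occurrence 3 (position 7): no conditioning environment matches → elsewhere allophone [p].
Occurrence 4 (position 13): no conditioning environment matches → elsewhere allophone [p].
Occurrence 5 (position 15): no conditioning environment matches → elsewhere allophone [p].

[pʰ], [p], [p], [p], [p]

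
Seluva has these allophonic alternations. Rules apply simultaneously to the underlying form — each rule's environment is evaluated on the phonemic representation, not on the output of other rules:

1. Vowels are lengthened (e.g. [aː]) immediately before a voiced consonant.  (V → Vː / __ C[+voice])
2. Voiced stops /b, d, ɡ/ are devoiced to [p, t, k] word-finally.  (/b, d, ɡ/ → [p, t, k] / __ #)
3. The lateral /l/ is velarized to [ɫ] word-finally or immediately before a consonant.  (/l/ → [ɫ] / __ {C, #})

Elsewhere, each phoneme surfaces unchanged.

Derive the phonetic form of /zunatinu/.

/z/ (word-initial): no rule targets it → [z].
/u/ (between /z/ and /n/): before a voiced consonant, so rule 1 applies → [uː].
/n/ stays [n].
/a/ (between /n/ and /t/) is in the target of rule 1 but the environment (before a voiced consonant) is not met → [a].
/t/ stays [t].
/i/ (between /t/ and /n/): before a voiced consonant, so rule 1 applies → [iː].
/n/ stays [n].
/u/ (word-final): rule 1 targets it, but not before a voiced consonant → unchanged [u].

[zuːnatiːnu]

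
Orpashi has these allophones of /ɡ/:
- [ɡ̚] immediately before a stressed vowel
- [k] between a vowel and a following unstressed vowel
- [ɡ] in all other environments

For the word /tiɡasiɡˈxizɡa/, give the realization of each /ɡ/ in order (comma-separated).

Occurrence 1 (position 3): between a vowel and a following unstressed vowel → [k].
Occurrence 2 (position 7): no conditioning environment matches → elsewhere allophone [ɡ].
Occurrence 3 (position 11): no conditioning environment matches → elsewhere allophone [ɡ].

[k], [ɡ], [ɡ]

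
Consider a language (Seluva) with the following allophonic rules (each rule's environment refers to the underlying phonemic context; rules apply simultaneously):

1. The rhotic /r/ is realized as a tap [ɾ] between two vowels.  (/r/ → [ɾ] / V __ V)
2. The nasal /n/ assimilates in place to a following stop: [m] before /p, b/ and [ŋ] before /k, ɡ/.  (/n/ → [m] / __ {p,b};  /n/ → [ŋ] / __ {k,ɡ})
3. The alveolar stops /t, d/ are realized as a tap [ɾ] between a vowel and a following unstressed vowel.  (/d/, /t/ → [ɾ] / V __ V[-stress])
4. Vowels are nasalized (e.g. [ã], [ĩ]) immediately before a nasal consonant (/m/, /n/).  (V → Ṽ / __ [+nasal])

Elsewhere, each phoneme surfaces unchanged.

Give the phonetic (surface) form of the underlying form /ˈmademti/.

/m/ — not in any rule's target class → [m].
/a/ — between /m/ and /d/; rule 4 does not apply here → [a].
/d/ (between /a/ and /e/): between a vowel and a following unstressed vowel, so rule 3 applies → [ɾ].
/e/ (between /d/ and /m/) occurs before a nasal consonant → [ẽ] by rule 4.
/m/ (between /e/ and /t/): no rule targets it → [m].
/t/ (between /m/ and /i/): rule 3 targets it, but not between a vowel and a following unstressed vowel → unchanged [t].
/i/ (word-final) fails the environment for rule 4, so it stays [i].

[ˈmaɾẽmti]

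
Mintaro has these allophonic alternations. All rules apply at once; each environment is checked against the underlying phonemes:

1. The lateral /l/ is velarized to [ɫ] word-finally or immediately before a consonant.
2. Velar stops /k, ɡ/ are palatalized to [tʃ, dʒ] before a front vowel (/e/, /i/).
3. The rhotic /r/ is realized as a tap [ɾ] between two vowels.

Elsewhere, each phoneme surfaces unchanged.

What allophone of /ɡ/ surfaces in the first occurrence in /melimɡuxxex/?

[ɡ]

/ɡ/ (between /m/ and /u/) fails the environment for rule 2, so it stays [ɡ].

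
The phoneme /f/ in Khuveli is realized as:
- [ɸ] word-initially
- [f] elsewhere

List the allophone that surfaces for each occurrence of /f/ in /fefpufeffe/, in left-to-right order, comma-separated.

Occurrence 1 (position 1): word-initially → [ɸ].
Occurrence 2 (position 3): no conditioning environment matches → elsewhere allophone [f].
Occurrence 3 (position 6): no conditioning environment matches → elsewhere allophone [f].
Occurrence 4 (position 8): no conditioning environment matches → elsewhere allophone [f].
Occurrence 5 (position 9): no conditioning environment matches → elsewhere allophone [f].

[ɸ], [f], [f], [f], [f]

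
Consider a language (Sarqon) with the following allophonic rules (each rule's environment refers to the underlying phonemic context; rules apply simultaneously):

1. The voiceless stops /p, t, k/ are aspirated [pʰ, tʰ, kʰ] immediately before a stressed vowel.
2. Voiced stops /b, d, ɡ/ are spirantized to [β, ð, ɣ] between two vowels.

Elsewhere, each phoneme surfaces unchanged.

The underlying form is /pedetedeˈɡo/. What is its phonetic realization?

/p/ (word-initial) fails the environment for rule 1, so it stays [p].
/e/ stays [e].
/d/ — between /e/ and /e/, between two vowels — surfaces as [ð] (rule 2).
/e/ (between /d/ and /t/): no rule targets it → [e].
/t/ — between /e/ and /e/; rule 1 does not apply here → [t].
/e/ (between /t/ and /d/): no rule targets it → [e].
/d/ — between /e/ and /e/, between two vowels — surfaces as [ð] (rule 2).
/e/ (between /d/ and /ɡ/) is unaffected → [e].
/ɡ/ (between /e/ and /o/): between two vowels, so rule 2 applies → [ɣ].
/o/ (word-final) is unaffected → [o].

[peðeteðeˈɣo]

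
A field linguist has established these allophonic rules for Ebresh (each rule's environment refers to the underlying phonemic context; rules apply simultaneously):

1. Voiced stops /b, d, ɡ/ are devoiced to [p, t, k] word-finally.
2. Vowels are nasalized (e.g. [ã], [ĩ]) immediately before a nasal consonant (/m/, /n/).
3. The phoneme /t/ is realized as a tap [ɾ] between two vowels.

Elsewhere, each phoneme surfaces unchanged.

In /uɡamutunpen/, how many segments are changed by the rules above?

4

Segments that undergo a rule: /a/ → [ã] (rule 2); /t/ → [ɾ] (rule 3); /u/ → [ũ] (rule 2); /e/ → [ẽ] (rule 2).
All other segments surface unchanged.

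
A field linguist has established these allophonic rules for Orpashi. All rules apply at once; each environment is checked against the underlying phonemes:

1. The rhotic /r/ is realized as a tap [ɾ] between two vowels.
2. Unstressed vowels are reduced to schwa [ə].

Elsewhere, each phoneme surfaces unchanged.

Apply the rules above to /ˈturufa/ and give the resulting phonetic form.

[ˈtuɾəfə]

/t/ (word-initial) is unaffected → [t].
/u/ (between /t/ and /r/) fails the environment for rule 2, so it stays [u].
/r/ meets the environment for rule 1 (between two vowels) → [ɾ].
/u/ (between /r/ and /f/) occurs in an unstressed syllable → [ə] by rule 2.
/f/ stays [f].
/a/ (word-final): in an unstressed syllable, so rule 2 applies → [ə].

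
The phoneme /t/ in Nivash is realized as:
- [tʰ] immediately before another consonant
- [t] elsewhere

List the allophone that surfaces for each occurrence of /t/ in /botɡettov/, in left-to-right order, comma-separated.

[tʰ], [tʰ], [t]

Occurrence 1 (position 3): immediately before another consonant → [tʰ].
Occurrence 2 (position 6): immediately before another consonant → [tʰ].
Occurrence 3 (position 7): no conditioning environment matches → elsewhere allophone [t].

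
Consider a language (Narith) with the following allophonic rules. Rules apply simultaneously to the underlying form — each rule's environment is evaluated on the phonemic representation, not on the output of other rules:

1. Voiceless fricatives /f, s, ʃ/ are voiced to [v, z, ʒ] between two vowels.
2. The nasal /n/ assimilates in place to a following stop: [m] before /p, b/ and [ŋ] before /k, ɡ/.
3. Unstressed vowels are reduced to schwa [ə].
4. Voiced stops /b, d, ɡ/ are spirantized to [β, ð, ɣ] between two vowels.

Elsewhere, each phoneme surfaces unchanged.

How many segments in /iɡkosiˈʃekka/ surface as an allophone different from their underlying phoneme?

Segments that undergo a rule: /i/ → [ə] (rule 3); /o/ → [ə] (rule 3); /s/ → [z] (rule 1); /i/ → [ə] (rule 3); /ʃ/ → [ʒ] (rule 1); /a/ → [ə] (rule 3).
All other segments surface unchanged.

6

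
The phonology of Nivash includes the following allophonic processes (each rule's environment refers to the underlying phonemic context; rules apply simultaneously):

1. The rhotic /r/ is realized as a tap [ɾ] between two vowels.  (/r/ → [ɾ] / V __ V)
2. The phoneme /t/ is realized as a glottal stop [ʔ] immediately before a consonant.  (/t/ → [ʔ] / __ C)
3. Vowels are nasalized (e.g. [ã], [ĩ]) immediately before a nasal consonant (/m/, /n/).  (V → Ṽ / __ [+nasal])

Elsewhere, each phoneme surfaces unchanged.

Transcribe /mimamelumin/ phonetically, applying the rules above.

/m/ stays [m].
/i/ (between /m/ and /m/) occurs before a nasal consonant → [ĩ] by rule 3.
/m/ (between /i/ and /a/) is unaffected → [m].
/a/ — between /m/ and /m/, before a nasal consonant — surfaces as [ã] (rule 3).
/m/ stays [m].
/e/ (between /m/ and /l/): rule 3 targets it, but not before a nasal consonant → unchanged [e].
/l/ stays [l].
/u/ meets the environment for rule 3 (before a nasal consonant) → [ũ].
/m/ — not in any rule's target class → [m].
/i/ (between /m/ and /n/): before a nasal consonant, so rule 3 applies → [ĩ].
/n/ — not in any rule's target class → [n].

[mĩmãmelũmĩn]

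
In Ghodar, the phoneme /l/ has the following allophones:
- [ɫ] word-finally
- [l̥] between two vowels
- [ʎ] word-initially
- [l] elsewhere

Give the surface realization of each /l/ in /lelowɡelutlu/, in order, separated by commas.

[ʎ], [l̥], [l̥], [l]

Occurrence 1 (position 1): word-initially → [ʎ].
Occurrence 2 (position 3): between two vowels → [l̥].
Occurrence 3 (position 8): between two vowels → [l̥].
Occurrence 4 (position 11): no conditioning environment matches → elsewhere allophone [l].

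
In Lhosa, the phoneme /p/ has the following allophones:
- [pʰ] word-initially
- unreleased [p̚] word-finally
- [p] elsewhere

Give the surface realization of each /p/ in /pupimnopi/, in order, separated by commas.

Occurrence 1 (position 1): word-initially → [pʰ].
Occurrence 2 (position 3): no conditioning environment matches → elsewhere allophone [p].
Occurrence 3 (position 8): no conditioning environment matches → elsewhere allophone [p].

[pʰ], [p], [p]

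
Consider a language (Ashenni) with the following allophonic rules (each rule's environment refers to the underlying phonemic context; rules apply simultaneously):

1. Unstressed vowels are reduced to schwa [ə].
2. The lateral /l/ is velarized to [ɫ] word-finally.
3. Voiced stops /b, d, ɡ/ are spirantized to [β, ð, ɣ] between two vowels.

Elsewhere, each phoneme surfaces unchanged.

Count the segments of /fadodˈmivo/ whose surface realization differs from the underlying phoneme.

Segments that undergo a rule: /a/ → [ə] (rule 1); /d/ → [ð] (rule 3); /o/ → [ə] (rule 1); /o/ → [ə] (rule 1).
All other segments surface unchanged.

4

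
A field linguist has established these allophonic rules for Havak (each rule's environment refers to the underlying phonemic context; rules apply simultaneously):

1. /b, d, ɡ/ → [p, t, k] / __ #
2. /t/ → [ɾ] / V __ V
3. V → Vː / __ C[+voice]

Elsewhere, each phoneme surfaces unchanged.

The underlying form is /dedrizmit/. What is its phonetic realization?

/d/ (word-initial) fails the environment for rule 1, so it stays [d].
Rule 3 applies to /e/ (between /d/ and /d/: before a voiced consonant) → [eː].
/d/ — between /e/ and /r/; rule 1 does not apply here → [d].
/i/ (between /r/ and /z/): before a voiced consonant, so rule 3 applies → [iː].
/i/ — between /m/ and /t/; rule 3 does not apply here → [i].
/t/ (word-final): rule 2 targets it, but not between two vowels → unchanged [t].

[deːdriːzmit]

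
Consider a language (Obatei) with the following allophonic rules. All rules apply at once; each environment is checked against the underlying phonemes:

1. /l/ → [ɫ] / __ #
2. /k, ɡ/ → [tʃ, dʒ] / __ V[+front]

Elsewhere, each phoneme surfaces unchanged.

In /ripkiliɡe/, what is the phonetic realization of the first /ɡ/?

[dʒ]

/ɡ/ (between /i/ and /e/): before a front vowel, so rule 2 applies → [dʒ].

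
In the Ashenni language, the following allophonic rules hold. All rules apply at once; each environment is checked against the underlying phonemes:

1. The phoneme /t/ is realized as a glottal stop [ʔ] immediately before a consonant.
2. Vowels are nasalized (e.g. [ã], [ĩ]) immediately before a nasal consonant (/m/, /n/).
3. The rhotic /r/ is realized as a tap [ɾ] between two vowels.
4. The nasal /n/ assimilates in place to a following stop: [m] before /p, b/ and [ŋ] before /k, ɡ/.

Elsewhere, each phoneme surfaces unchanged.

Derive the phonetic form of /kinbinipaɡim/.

/k/ stays [k].
/i/ (between /k/ and /n/) occurs before a nasal consonant → [ĩ] by rule 2.
/n/ meets the environment for rule 4 (before a labial or velar stop) → [m].
/b/ — not in any rule's target class → [b].
/i/ meets the environment for rule 2 (before a nasal consonant) → [ĩ].
/n/ (between /i/ and /i/) fails the environment for rule 4, so it stays [n].
/i/ (between /n/ and /p/): rule 2 targets it, but not before a nasal consonant → unchanged [i].
/p/ (between /i/ and /a/): no rule targets it → [p].
/a/ — between /p/ and /ɡ/; rule 2 does not apply here → [a].
/ɡ/ — not in any rule's target class → [ɡ].
/i/ (between /ɡ/ and /m/) occurs before a nasal consonant → [ĩ] by rule 2.
/m/ (word-final) is unaffected → [m].

[kĩmbĩnipaɡĩm]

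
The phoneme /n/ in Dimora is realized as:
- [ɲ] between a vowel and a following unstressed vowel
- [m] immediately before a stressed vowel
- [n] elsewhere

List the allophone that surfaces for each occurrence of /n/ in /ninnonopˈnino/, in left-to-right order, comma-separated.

Occurrence 1 (position 1): no conditioning environment matches → elsewhere allophone [n].
Occurrence 2 (position 3): no conditioning environment matches → elsewhere allophone [n].
Occurrence 3 (position 4): no conditioning environment matches → elsewhere allophone [n].
Occurrence 4 (position 6): between a vowel and a following unstressed vowel → [ɲ].
Occurrence 5 (position 9): immediately before a stressed vowel → [m].
Occurrence 6 (position 11): between a vowel and a following unstressed vowel → [ɲ].

[n], [n], [n], [ɲ], [m], [ɲ]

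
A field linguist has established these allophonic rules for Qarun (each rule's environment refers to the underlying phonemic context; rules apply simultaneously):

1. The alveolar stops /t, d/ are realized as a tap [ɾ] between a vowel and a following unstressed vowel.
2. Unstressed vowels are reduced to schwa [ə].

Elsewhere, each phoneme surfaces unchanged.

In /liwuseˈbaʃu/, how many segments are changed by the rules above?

Segments that undergo a rule: /i/ → [ə] (rule 2); /u/ → [ə] (rule 2); /e/ → [ə] (rule 2); /u/ → [ə] (rule 2).
All other segments surface unchanged.

4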